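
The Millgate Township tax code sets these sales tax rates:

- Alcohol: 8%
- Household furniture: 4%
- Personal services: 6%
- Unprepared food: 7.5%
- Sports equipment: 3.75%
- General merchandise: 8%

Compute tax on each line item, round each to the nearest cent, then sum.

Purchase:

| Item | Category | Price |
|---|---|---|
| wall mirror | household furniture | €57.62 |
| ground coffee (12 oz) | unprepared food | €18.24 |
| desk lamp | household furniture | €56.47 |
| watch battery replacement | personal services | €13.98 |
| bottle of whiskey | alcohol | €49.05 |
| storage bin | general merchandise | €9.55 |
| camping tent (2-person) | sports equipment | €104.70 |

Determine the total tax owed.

Wall mirror €57.62: household furniture → 4% → €2.30
Ground coffee (12 oz) €18.24: unprepared food → 7.5% → €1.37
Desk lamp €56.47: household furniture → 4% → €2.26
Watch battery replacement €13.98: personal services → 6% → €0.84
Bottle of whiskey €49.05: alcohol → 8% → €3.92
Storage bin €9.55: general merchandise → 8% → €0.76
Camping tent (2-person) €104.70: sports equipment → 3.75% → €3.93
Total tax = €2.30 + €1.37 + €2.26 + €0.84 + €3.92 + €0.76 + €3.93 = €15.38

€15.38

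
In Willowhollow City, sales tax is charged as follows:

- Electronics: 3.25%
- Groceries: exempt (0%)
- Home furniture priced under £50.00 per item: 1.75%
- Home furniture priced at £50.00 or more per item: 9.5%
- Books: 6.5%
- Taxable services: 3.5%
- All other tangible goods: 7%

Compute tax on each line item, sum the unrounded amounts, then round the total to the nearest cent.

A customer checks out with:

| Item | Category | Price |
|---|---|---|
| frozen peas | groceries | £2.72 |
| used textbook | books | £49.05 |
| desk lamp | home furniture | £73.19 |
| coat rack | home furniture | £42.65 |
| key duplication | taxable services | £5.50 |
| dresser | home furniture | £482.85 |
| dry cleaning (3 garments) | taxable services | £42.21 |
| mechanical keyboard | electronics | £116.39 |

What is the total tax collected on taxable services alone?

Key duplication £5.50: taxable services → 3.5% → £0.1925
Dry cleaning (3 garments) £42.21: taxable services → 3.5% → £1.47735
Tax on taxable services: unrounded sum = £1.66985 → £1.67

£1.67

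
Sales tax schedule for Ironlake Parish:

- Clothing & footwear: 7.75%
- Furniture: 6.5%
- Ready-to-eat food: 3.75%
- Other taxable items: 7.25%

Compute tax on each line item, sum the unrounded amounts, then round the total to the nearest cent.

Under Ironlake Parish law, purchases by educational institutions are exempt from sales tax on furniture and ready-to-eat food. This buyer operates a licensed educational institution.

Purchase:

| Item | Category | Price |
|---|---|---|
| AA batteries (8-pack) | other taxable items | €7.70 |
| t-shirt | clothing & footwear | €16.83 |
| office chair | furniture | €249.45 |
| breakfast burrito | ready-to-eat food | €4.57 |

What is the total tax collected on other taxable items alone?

€0.56

AA batteries (8-pack) €7.70: other taxable items → 7.25% → €0.55825
Tax on other taxable items: unrounded sum = €0.55825 → €0.56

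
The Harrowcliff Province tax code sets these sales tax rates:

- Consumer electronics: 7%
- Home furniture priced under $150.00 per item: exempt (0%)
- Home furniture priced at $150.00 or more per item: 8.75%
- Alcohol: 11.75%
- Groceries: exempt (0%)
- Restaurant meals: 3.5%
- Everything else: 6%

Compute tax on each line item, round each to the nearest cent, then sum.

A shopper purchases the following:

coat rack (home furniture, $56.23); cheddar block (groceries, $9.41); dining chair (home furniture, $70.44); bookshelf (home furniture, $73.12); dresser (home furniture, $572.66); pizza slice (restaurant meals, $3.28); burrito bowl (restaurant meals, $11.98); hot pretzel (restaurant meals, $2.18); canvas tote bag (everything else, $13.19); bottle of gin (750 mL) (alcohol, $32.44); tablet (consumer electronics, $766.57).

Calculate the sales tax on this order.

$108.98

Coat rack $56.23: home furniture, under $150.00 → 0% → $0.00
Cheddar block $9.41: groceries → 0% → $0.00
Dining chair $70.44: home furniture, under $150.00 → 0% → $0.00
Bookshelf $73.12: home furniture, under $150.00 → 0% → $0.00
Dresser $572.66: home furniture, $150.00 or more → 8.75% → $50.11
Pizza slice $3.28: restaurant meals → 3.5% → $0.11
Burrito bowl $11.98: restaurant meals → 3.5% → $0.42
Hot pretzel $2.18: restaurant meals → 3.5% → $0.08
Canvas tote bag $13.19: everything else → 6% → $0.79
Bottle of gin (750 mL) $32.44: alcohol → 11.75% → $3.81
Tablet $766.57: consumer electronics → 7% → $53.66
Total tax = $50.11 + $0.11 + $0.42 + $0.08 + $0.79 + $3.81 + $53.66 = $108.98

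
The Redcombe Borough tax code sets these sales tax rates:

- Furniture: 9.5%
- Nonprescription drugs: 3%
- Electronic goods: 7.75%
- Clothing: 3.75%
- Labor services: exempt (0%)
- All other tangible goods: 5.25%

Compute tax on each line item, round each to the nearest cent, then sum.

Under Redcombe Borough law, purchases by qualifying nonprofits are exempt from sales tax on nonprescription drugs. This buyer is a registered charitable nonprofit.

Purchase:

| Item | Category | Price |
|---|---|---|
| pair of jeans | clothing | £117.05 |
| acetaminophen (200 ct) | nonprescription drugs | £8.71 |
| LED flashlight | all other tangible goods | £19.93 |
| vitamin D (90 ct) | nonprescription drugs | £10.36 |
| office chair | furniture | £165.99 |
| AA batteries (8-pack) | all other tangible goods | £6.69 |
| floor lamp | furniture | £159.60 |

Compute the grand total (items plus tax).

Pair of jeans £117.05: clothing → 3.75% → £4.39
Acetaminophen (200 ct) £8.71: nonprescription drugs, buyer-exempt → 0% → £0.00
LED flashlight £19.93: all other tangible goods → 5.25% → £1.05
Vitamin D (90 ct) £10.36: nonprescription drugs, buyer-exempt → 0% → £0.00
Office chair £165.99: furniture → 9.5% → £15.77
AA batteries (8-pack) £6.69: all other tangible goods → 5.25% → £0.35
Floor lamp £159.60: furniture → 9.5% → £15.16
Subtotal = £488.33; tax = £36.72; total due = £525.05

£525.05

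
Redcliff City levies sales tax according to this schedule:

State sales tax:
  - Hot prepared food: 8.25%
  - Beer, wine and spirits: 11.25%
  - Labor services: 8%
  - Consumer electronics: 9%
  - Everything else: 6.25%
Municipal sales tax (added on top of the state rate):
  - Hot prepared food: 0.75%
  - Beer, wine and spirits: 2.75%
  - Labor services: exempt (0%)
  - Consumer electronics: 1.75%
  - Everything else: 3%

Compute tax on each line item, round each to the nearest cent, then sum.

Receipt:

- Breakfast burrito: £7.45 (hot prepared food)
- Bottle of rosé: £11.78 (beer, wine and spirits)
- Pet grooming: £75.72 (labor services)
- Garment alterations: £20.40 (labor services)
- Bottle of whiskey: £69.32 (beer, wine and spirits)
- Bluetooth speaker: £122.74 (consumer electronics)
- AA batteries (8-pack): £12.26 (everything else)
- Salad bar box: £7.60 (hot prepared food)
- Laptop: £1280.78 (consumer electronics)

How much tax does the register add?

Breakfast burrito £7.45: hot prepared food → 8.25% + 0.75% municipal = 9% → £0.67
Bottle of rosé £11.78: beer, wine and spirits → 11.25% + 2.75% municipal = 14% → £1.65
Pet grooming £75.72: labor services → 8% + 0% municipal = 8% → £6.06
Garment alterations £20.40: labor services → 8% + 0% municipal = 8% → £1.63
Bottle of whiskey £69.32: beer, wine and spirits → 11.25% + 2.75% municipal = 14% → £9.70
Bluetooth speaker £122.74: consumer electronics → 9% + 1.75% municipal = 10.75% → £13.19
AA batteries (8-pack) £12.26: everything else → 6.25% + 3% municipal = 9.25% → £1.13
Salad bar box £7.60: hot prepared food → 8.25% + 0.75% municipal = 9% → £0.68
Laptop £1280.78: consumer electronics → 9% + 1.75% municipal = 10.75% → £137.68
Total tax = £0.67 + £1.65 + £6.06 + £1.63 + £9.70 + £13.19 + £1.13 + £0.68 + £137.68 = £172.39

£172.39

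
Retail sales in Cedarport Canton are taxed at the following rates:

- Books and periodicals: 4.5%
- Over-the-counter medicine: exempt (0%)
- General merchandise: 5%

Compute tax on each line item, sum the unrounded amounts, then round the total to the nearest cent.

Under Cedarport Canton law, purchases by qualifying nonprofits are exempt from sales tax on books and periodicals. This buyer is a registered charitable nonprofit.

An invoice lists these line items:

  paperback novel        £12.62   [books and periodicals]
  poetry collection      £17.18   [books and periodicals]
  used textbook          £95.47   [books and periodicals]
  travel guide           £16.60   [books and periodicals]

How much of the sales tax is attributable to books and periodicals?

Paperback novel £12.62: books and periodicals, buyer-exempt → 0% → £0.00
Poetry collection £17.18: books and periodicals, buyer-exempt → 0% → £0.00
Used textbook £95.47: books and periodicals, buyer-exempt → 0% → £0.00
Travel guide £16.60: books and periodicals, buyer-exempt → 0% → £0.00
Tax on books and periodicals: unrounded sum = £0.00 → £0.00

£0.00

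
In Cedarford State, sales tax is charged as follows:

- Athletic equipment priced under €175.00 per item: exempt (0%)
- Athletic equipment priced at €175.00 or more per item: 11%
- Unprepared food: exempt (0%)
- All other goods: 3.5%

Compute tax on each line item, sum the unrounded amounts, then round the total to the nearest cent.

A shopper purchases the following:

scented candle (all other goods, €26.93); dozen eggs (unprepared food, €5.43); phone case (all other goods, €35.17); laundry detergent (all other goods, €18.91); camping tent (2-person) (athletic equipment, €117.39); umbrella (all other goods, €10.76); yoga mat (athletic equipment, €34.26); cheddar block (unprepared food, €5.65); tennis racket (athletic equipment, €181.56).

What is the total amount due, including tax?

Scented candle €26.93: all other goods → 3.5% → €0.94255
Dozen eggs €5.43: unprepared food → 0% → €0.00
Phone case €35.17: all other goods → 3.5% → €1.23095
Laundry detergent €18.91: all other goods → 3.5% → €0.66185
Camping tent (2-person) €117.39: athletic equipment, under €175.00 → 0% → €0.00
Umbrella €10.76: all other goods → 3.5% → €0.3766
Yoga mat €34.26: athletic equipment, under €175.00 → 0% → €0.00
Cheddar block €5.65: unprepared food → 0% → €0.00
Tennis racket €181.56: athletic equipment, €175.00 or more → 11% → €19.9716
Subtotal = €436.06; unrounded tax = €23.18355 → €23.18; total due = €459.24

€459.24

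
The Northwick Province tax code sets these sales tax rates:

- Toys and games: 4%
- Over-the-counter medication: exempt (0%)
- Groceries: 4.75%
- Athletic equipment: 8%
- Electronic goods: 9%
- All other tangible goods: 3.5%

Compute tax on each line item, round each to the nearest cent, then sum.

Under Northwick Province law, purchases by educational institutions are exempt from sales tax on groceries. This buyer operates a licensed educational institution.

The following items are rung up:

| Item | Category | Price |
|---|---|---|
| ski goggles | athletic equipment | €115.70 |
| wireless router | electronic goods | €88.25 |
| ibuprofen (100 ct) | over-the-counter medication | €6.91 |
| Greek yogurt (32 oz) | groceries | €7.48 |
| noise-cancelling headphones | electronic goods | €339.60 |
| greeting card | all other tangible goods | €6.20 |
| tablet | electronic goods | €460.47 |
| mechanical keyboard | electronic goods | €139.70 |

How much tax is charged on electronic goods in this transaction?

€92.51

Wireless router €88.25: electronic goods → 9% → €7.94
Noise-cancelling headphones €339.60: electronic goods → 9% → €30.56
Tablet €460.47: electronic goods → 9% → €41.44
Mechanical keyboard €139.70: electronic goods → 9% → €12.57
Tax on electronic goods = €7.94 + €30.56 + €41.44 + €12.57 = €92.51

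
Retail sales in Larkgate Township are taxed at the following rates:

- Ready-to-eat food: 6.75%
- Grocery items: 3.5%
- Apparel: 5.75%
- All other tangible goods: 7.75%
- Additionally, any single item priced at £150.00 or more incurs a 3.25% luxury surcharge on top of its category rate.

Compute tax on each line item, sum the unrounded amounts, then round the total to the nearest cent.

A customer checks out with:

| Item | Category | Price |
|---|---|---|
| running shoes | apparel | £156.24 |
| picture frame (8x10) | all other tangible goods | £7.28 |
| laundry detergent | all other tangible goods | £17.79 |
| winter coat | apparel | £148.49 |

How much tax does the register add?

Running shoes £156.24: apparel → 5.75% + 3.25% surcharge = 9% → £14.0616
Picture frame (8x10) £7.28: all other tangible goods → 7.75% → £0.5642
Laundry detergent £17.79: all other tangible goods → 7.75% → £1.378725
Winter coat £148.49: apparel → 5.75% → £8.538175
Unrounded tax sum = £24.5427 → £24.54

£24.54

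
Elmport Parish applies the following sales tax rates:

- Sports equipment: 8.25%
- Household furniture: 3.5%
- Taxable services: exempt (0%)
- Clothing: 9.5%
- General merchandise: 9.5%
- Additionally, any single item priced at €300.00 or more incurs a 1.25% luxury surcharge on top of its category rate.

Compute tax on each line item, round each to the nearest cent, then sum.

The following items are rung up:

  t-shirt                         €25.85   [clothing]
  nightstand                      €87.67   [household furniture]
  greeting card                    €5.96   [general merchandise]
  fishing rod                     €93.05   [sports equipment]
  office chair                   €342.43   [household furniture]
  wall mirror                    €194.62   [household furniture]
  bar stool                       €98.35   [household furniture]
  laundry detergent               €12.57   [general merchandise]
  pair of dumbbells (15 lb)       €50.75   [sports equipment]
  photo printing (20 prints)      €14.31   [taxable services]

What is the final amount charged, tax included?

€971.24

T-shirt €25.85: clothing → 9.5% → €2.46
Nightstand €87.67: household furniture → 3.5% → €3.07
Greeting card €5.96: general merchandise → 9.5% → €0.57
Fishing rod €93.05: sports equipment → 8.25% → €7.68
Office chair €342.43: household furniture → 3.5% + 1.25% surcharge = 4.75% → €16.27
Wall mirror €194.62: household furniture → 3.5% → €6.81
Bar stool €98.35: household furniture → 3.5% → €3.44
Laundry detergent €12.57: general merchandise → 9.5% → €1.19
Pair of dumbbells (15 lb) €50.75: sports equipment → 8.25% → €4.19
Photo printing (20 prints) €14.31: taxable services → 0% → €0.00
Subtotal = €925.56; tax = €45.68; total due = €971.24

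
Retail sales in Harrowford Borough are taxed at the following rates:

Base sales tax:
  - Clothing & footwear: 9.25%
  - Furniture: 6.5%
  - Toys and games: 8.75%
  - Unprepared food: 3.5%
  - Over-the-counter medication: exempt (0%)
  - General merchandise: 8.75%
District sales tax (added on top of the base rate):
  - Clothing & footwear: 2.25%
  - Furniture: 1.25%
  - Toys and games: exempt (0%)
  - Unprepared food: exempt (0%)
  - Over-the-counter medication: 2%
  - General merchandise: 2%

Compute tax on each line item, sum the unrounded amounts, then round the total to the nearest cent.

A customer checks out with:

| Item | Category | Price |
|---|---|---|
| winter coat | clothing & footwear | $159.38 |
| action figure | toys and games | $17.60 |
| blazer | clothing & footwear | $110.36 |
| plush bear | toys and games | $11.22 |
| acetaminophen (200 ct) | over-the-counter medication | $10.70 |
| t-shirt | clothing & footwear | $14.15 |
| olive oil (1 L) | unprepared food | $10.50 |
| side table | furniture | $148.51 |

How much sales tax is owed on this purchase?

Winter coat $159.38: clothing & footwear → 9.25% + 2.25% district = 11.5% → $18.3287
Action figure $17.60: toys and games → 8.75% + 0% district = 8.75% → $1.54
Blazer $110.36: clothing & footwear → 9.25% + 2.25% district = 11.5% → $12.6914
Plush bear $11.22: toys and games → 8.75% + 0% district = 8.75% → $0.98175
Acetaminophen (200 ct) $10.70: over-the-counter medication → 0% + 2% district = 2% → $0.214
T-shirt $14.15: clothing & footwear → 9.25% + 2.25% district = 11.5% → $1.62725
Olive oil (1 L) $10.50: unprepared food → 3.5% + 0% district = 3.5% → $0.3675
Side table $148.51: furniture → 6.5% + 1.25% district = 7.75% → $11.509525
Unrounded tax sum = $47.260125 → $47.26

$47.26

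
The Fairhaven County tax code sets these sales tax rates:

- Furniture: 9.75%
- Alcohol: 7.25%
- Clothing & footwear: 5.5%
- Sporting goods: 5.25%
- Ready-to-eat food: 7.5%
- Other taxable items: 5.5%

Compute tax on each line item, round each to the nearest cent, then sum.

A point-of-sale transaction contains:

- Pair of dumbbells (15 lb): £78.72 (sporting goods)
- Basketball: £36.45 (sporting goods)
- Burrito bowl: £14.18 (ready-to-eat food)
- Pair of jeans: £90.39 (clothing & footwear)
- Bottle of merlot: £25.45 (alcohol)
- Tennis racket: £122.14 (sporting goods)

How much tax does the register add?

Pair of dumbbells (15 lb) £78.72: sporting goods → 5.25% → £4.13
Basketball £36.45: sporting goods → 5.25% → £1.91
Burrito bowl £14.18: ready-to-eat food → 7.5% → £1.06
Pair of jeans £90.39: clothing & footwear → 5.5% → £4.97
Bottle of merlot £25.45: alcohol → 7.25% → £1.85
Tennis racket £122.14: sporting goods → 5.25% → £6.41
Total tax = £4.13 + £1.91 + £1.06 + £4.97 + £1.85 + £6.41 = £20.33

£20.33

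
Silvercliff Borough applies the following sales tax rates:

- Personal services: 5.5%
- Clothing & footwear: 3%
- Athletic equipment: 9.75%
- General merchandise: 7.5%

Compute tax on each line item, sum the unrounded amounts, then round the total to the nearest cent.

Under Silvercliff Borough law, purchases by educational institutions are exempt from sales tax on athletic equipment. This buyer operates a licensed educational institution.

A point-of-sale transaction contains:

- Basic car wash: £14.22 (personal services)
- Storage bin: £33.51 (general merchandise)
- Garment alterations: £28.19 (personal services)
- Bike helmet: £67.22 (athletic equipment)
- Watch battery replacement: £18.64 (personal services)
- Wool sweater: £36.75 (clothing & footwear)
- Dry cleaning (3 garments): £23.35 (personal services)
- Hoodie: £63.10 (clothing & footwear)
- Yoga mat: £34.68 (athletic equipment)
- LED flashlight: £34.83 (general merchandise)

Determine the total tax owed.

Basic car wash £14.22: personal services → 5.5% → £0.7821
Storage bin £33.51: general merchandise → 7.5% → £2.51325
Garment alterations £28.19: personal services → 5.5% → £1.55045
Bike helmet £67.22: athletic equipment, buyer-exempt → 0% → £0.00
Watch battery replacement £18.64: personal services → 5.5% → £1.0252
Wool sweater £36.75: clothing & footwear → 3% → £1.1025
Dry cleaning (3 garments) £23.35: personal services → 5.5% → £1.28425
Hoodie £63.10: clothing & footwear → 3% → £1.893
Yoga mat £34.68: athletic equipment, buyer-exempt → 0% → £0.00
LED flashlight £34.83: general merchandise → 7.5% → £2.61225
Unrounded tax sum = £12.763 → £12.76

£12.76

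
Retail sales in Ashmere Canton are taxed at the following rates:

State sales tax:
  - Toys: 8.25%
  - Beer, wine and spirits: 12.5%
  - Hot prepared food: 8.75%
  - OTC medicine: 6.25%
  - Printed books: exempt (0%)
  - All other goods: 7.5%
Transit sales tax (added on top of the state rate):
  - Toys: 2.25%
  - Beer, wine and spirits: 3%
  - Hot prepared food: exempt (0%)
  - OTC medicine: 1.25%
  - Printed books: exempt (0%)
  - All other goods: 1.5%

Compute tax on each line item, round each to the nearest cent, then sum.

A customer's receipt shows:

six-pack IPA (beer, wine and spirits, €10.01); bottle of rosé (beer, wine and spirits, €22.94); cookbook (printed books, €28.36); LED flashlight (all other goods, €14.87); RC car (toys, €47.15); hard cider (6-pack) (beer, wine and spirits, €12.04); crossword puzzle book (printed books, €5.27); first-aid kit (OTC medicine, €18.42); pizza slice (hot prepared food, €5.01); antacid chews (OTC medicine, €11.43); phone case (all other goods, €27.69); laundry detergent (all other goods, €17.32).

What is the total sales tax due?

€20.00

Six-pack IPA €10.01: beer, wine and spirits → 12.5% + 3% transit = 15.5% → €1.55
Bottle of rosé €22.94: beer, wine and spirits → 12.5% + 3% transit = 15.5% → €3.56
Cookbook €28.36: printed books → 0% + 0% transit = 0% → €0.00
LED flashlight €14.87: all other goods → 7.5% + 1.5% transit = 9% → €1.34
RC car €47.15: toys → 8.25% + 2.25% transit = 10.5% → €4.95
Hard cider (6-pack) €12.04: beer, wine and spirits → 12.5% + 3% transit = 15.5% → €1.87
Crossword puzzle book €5.27: printed books → 0% + 0% transit = 0% → €0.00
First-aid kit €18.42: OTC medicine → 6.25% + 1.25% transit = 7.5% → €1.38
Pizza slice €5.01: hot prepared food → 8.75% + 0% transit = 8.75% → €0.44
Antacid chews €11.43: OTC medicine → 6.25% + 1.25% transit = 7.5% → €0.86
Phone case €27.69: all other goods → 7.5% + 1.5% transit = 9% → €2.49
Laundry detergent €17.32: all other goods → 7.5% + 1.5% transit = 9% → €1.56
Total tax = €1.55 + €3.56 + €1.34 + €4.95 + €1.87 + €1.38 + €0.44 + €0.86 + €2.49 + €1.56 = €20.00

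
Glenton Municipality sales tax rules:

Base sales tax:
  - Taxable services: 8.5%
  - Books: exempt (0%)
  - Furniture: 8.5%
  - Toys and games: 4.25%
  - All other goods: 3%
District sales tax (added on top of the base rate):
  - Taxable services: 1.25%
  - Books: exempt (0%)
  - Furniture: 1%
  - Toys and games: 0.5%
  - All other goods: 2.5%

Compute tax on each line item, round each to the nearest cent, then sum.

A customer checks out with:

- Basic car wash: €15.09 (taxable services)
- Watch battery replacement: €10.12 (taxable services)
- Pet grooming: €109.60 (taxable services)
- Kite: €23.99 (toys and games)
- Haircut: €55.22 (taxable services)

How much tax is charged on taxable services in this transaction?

€18.53

Basic car wash €15.09: taxable services → 8.5% + 1.25% district = 9.75% → €1.47
Watch battery replacement €10.12: taxable services → 8.5% + 1.25% district = 9.75% → €0.99
Pet grooming €109.60: taxable services → 8.5% + 1.25% district = 9.75% → €10.69
Haircut €55.22: taxable services → 8.5% + 1.25% district = 9.75% → €5.38
Tax on taxable services = €1.47 + €0.99 + €10.69 + €5.38 = €18.53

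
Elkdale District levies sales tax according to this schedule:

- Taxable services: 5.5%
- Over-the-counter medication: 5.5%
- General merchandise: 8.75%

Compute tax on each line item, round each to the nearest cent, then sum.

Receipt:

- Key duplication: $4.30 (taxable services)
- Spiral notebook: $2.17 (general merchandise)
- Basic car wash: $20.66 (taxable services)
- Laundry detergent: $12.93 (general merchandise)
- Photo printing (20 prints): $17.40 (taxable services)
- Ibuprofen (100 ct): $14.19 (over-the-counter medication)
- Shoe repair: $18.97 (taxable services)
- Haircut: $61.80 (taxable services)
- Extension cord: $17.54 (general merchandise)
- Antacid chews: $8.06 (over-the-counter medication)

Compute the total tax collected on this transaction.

$10.85

Key duplication $4.30: taxable services → 5.5% → $0.24
Spiral notebook $2.17: general merchandise → 8.75% → $0.19
Basic car wash $20.66: taxable services → 5.5% → $1.14
Laundry detergent $12.93: general merchandise → 8.75% → $1.13
Photo printing (20 prints) $17.40: taxable services → 5.5% → $0.96
Ibuprofen (100 ct) $14.19: over-the-counter medication → 5.5% → $0.78
Shoe repair $18.97: taxable services → 5.5% → $1.04
Haircut $61.80: taxable services → 5.5% → $3.40
Extension cord $17.54: general merchandise → 8.75% → $1.53
Antacid chews $8.06: over-the-counter medication → 5.5% → $0.44
Total tax = $0.24 + $0.19 + $1.14 + $1.13 + $0.96 + $0.78 + $1.04 + $3.40 + $1.53 + $0.44 = $10.85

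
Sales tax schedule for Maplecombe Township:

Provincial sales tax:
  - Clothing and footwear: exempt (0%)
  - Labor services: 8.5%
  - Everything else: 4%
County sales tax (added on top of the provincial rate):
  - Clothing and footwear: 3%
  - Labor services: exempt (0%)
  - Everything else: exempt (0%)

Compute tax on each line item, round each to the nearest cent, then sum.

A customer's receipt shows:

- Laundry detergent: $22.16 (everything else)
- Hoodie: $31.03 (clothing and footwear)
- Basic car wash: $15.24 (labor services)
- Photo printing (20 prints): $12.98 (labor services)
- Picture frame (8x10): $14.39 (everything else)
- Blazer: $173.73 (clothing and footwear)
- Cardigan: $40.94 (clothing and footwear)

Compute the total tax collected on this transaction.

$11.24

Laundry detergent $22.16: everything else → 4% + 0% county = 4% → $0.89
Hoodie $31.03: clothing and footwear → 0% + 3% county = 3% → $0.93
Basic car wash $15.24: labor services → 8.5% + 0% county = 8.5% → $1.30
Photo printing (20 prints) $12.98: labor services → 8.5% + 0% county = 8.5% → $1.10
Picture frame (8x10) $14.39: everything else → 4% + 0% county = 4% → $0.58
Blazer $173.73: clothing and footwear → 0% + 3% county = 3% → $5.21
Cardigan $40.94: clothing and footwear → 0% + 3% county = 3% → $1.23
Total tax = $0.89 + $0.93 + $1.30 + $1.10 + $0.58 + $5.21 + $1.23 = $11.24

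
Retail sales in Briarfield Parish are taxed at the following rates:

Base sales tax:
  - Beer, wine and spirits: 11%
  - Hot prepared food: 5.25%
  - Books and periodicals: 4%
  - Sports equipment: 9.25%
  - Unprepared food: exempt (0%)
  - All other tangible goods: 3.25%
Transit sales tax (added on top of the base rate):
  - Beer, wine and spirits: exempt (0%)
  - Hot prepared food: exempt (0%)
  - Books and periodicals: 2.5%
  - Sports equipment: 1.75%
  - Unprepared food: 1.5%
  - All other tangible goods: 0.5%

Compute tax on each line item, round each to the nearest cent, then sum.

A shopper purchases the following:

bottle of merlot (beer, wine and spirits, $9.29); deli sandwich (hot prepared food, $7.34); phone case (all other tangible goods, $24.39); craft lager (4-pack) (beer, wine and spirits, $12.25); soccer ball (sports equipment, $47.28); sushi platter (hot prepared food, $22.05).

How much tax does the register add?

$10.03

Bottle of merlot $9.29: beer, wine and spirits → 11% + 0% transit = 11% → $1.02
Deli sandwich $7.34: hot prepared food → 5.25% + 0% transit = 5.25% → $0.39
Phone case $24.39: all other tangible goods → 3.25% + 0.5% transit = 3.75% → $0.91
Craft lager (4-pack) $12.25: beer, wine and spirits → 11% + 0% transit = 11% → $1.35
Soccer ball $47.28: sports equipment → 9.25% + 1.75% transit = 11% → $5.20
Sushi platter $22.05: hot prepared food → 5.25% + 0% transit = 5.25% → $1.16
Total tax = $1.02 + $0.39 + $0.91 + $1.35 + $5.20 + $1.16 = $10.03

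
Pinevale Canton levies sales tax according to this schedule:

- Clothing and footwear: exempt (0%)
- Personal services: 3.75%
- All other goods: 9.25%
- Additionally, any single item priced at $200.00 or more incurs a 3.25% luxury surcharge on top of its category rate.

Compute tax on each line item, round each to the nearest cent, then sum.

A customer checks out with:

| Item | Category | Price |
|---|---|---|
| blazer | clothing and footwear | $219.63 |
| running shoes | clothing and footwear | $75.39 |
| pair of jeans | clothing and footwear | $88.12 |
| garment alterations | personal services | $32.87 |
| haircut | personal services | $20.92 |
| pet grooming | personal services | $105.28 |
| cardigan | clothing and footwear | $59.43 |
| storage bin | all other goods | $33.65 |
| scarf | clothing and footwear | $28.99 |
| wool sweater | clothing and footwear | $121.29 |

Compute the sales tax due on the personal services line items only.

Garment alterations $32.87: personal services → 3.75% → $1.23
Haircut $20.92: personal services → 3.75% → $0.78
Pet grooming $105.28: personal services → 3.75% → $3.95
Tax on personal services = $1.23 + $0.78 + $3.95 = $5.96

$5.96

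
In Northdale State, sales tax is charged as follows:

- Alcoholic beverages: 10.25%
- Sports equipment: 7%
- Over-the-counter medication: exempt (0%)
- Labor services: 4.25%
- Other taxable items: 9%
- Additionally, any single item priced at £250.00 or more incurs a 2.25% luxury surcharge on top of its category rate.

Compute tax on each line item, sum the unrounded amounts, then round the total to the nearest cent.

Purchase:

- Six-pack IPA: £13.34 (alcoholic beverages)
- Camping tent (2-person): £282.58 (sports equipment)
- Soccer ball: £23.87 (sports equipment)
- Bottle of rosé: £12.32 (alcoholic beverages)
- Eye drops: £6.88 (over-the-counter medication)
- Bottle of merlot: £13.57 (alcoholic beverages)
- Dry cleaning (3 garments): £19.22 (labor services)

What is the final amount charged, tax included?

£404.43

Six-pack IPA £13.34: alcoholic beverages → 10.25% → £1.36735
Camping tent (2-person) £282.58: sports equipment → 7% + 2.25% surcharge = 9.25% → £26.13865
Soccer ball £23.87: sports equipment → 7% → £1.6709
Bottle of rosé £12.32: alcoholic beverages → 10.25% → £1.2628
Eye drops £6.88: over-the-counter medication → 0% → £0.00
Bottle of merlot £13.57: alcoholic beverages → 10.25% → £1.390925
Dry cleaning (3 garments) £19.22: labor services → 4.25% → £0.81685
Subtotal = £371.78; unrounded tax = £32.647475 → £32.65; total due = £404.43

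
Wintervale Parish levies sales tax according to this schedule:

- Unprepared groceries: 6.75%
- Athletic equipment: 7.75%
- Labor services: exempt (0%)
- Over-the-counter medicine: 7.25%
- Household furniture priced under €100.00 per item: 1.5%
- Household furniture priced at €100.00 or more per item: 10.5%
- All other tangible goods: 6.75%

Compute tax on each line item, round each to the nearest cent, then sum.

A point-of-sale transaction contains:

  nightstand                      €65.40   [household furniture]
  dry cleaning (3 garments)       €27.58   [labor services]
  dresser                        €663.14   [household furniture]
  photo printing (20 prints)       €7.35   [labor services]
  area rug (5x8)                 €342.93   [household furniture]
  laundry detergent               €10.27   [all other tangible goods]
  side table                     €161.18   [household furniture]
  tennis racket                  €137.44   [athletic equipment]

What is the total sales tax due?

Nightstand €65.40: household furniture, under €100.00 → 1.5% → €0.98
Dry cleaning (3 garments) €27.58: labor services → 0% → €0.00
Dresser €663.14: household furniture, €100.00 or more → 10.5% → €69.63
Photo printing (20 prints) €7.35: labor services → 0% → €0.00
Area rug (5x8) €342.93: household furniture, €100.00 or more → 10.5% → €36.01
Laundry detergent €10.27: all other tangible goods → 6.75% → €0.69
Side table €161.18: household furniture, €100.00 or more → 10.5% → €16.92
Tennis racket €137.44: athletic equipment → 7.75% → €10.65
Total tax = €0.98 + €69.63 + €36.01 + €0.69 + €16.92 + €10.65 = €134.88

€134.88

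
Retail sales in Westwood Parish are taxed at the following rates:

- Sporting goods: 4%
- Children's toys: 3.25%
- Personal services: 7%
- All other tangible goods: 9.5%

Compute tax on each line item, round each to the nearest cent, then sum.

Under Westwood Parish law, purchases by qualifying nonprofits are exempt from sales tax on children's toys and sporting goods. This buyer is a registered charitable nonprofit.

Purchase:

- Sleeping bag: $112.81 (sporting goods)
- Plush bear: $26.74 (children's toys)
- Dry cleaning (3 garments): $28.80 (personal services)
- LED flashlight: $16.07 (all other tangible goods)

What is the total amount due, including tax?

Sleeping bag $112.81: sporting goods, buyer-exempt → 0% → $0.00
Plush bear $26.74: children's toys, buyer-exempt → 0% → $0.00
Dry cleaning (3 garments) $28.80: personal services → 7% → $2.02
LED flashlight $16.07: all other tangible goods → 9.5% → $1.53
Subtotal = $184.42; tax = $3.55; total due = $187.97

$187.97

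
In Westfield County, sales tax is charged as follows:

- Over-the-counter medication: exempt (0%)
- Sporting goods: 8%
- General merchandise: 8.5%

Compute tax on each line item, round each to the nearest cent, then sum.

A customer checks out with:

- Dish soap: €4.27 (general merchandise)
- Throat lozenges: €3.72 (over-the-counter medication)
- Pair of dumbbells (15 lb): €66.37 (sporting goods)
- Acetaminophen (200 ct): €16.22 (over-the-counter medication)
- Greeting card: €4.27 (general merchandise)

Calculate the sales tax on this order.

Dish soap €4.27: general merchandise → 8.5% → €0.36
Throat lozenges €3.72: over-the-counter medication → 0% → €0.00
Pair of dumbbells (15 lb) €66.37: sporting goods → 8% → €5.31
Acetaminophen (200 ct) €16.22: over-the-counter medication → 0% → €0.00
Greeting card €4.27: general merchandise → 8.5% → €0.36
Total tax = €0.36 + €5.31 + €0.36 = €6.03

€6.03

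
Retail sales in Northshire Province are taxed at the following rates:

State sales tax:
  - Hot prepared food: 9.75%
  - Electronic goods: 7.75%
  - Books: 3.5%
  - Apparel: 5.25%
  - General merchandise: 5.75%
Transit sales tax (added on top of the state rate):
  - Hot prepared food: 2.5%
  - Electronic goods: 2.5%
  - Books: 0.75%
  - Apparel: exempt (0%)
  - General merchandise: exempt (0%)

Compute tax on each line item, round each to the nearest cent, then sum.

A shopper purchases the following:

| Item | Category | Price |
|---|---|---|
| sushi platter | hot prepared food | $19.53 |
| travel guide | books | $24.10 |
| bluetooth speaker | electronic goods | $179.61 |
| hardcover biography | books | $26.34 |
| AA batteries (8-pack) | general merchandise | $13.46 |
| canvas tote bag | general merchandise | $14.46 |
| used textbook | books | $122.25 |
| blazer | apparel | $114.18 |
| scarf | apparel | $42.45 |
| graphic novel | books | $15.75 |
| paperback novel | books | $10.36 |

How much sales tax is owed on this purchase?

$39.07

Sushi platter $19.53: hot prepared food → 9.75% + 2.5% transit = 12.25% → $2.39
Travel guide $24.10: books → 3.5% + 0.75% transit = 4.25% → $1.02
Bluetooth speaker $179.61: electronic goods → 7.75% + 2.5% transit = 10.25% → $18.41
Hardcover biography $26.34: books → 3.5% + 0.75% transit = 4.25% → $1.12
AA batteries (8-pack) $13.46: general merchandise → 5.75% + 0% transit = 5.75% → $0.77
Canvas tote bag $14.46: general merchandise → 5.75% + 0% transit = 5.75% → $0.83
Used textbook $122.25: books → 3.5% + 0.75% transit = 4.25% → $5.20
Blazer $114.18: apparel → 5.25% + 0% transit = 5.25% → $5.99
Scarf $42.45: apparel → 5.25% + 0% transit = 5.25% → $2.23
Graphic novel $15.75: books → 3.5% + 0.75% transit = 4.25% → $0.67
Paperback novel $10.36: books → 3.5% + 0.75% transit = 4.25% → $0.44
Total tax = $2.39 + $1.02 + $18.41 + $1.12 + $0.77 + $0.83 + $5.20 + $5.99 + $2.23 + $0.67 + $0.44 = $39.07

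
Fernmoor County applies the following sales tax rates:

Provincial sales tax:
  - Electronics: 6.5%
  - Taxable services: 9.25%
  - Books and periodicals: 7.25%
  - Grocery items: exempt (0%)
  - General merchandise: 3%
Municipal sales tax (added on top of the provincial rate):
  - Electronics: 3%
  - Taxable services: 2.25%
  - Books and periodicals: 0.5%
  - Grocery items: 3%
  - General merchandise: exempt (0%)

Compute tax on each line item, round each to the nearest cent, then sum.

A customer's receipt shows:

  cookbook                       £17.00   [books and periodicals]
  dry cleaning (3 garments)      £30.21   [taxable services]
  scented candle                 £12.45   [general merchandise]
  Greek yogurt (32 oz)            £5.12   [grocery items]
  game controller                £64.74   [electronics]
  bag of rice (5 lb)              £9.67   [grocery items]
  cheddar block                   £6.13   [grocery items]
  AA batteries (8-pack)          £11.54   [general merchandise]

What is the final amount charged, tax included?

Cookbook £17.00: books and periodicals → 7.25% + 0.5% municipal = 7.75% → £1.32
Dry cleaning (3 garments) £30.21: taxable services → 9.25% + 2.25% municipal = 11.5% → £3.47
Scented candle £12.45: general merchandise → 3% + 0% municipal = 3% → £0.37
Greek yogurt (32 oz) £5.12: grocery items → 0% + 3% municipal = 3% → £0.15
Game controller £64.74: electronics → 6.5% + 3% municipal = 9.5% → £6.15
Bag of rice (5 lb) £9.67: grocery items → 0% + 3% municipal = 3% → £0.29
Cheddar block £6.13: grocery items → 0% + 3% municipal = 3% → £0.18
AA batteries (8-pack) £11.54: general merchandise → 3% + 0% municipal = 3% → £0.35
Subtotal = £156.86; tax = £12.28; total due = £169.14

£169.14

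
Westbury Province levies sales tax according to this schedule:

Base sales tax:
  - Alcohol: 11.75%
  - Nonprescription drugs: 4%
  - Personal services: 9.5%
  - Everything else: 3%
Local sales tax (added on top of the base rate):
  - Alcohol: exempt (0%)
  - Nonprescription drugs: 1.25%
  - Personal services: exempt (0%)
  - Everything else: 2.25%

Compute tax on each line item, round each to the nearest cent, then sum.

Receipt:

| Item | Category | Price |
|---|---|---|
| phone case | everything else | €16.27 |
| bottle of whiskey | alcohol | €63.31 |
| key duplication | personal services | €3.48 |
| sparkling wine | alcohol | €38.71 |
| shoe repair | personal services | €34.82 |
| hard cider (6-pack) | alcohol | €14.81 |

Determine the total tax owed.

Phone case €16.27: everything else → 3% + 2.25% local = 5.25% → €0.85
Bottle of whiskey €63.31: alcohol → 11.75% + 0% local = 11.75% → €7.44
Key duplication €3.48: personal services → 9.5% + 0% local = 9.5% → €0.33
Sparkling wine €38.71: alcohol → 11.75% + 0% local = 11.75% → €4.55
Shoe repair €34.82: personal services → 9.5% + 0% local = 9.5% → €3.31
Hard cider (6-pack) €14.81: alcohol → 11.75% + 0% local = 11.75% → €1.74
Total tax = €0.85 + €7.44 + €0.33 + €4.55 + €3.31 + €1.74 = €18.22

€18.22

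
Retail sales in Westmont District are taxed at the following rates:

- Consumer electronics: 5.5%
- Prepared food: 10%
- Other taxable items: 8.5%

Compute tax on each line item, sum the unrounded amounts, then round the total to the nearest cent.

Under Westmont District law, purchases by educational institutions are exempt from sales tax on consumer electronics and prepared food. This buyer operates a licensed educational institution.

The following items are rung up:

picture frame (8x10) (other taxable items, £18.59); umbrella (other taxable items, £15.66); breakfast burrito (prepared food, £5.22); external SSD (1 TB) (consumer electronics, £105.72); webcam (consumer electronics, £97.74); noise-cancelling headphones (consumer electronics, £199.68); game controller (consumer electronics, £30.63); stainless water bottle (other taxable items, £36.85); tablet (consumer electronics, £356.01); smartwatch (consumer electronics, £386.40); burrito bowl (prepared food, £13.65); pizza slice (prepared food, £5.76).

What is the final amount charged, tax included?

Picture frame (8x10) £18.59: other taxable items → 8.5% → £1.58015
Umbrella £15.66: other taxable items → 8.5% → £1.3311
Breakfast burrito £5.22: prepared food, buyer-exempt → 0% → £0.00
External SSD (1 TB) £105.72: consumer electronics, buyer-exempt → 0% → £0.00
Webcam £97.74: consumer electronics, buyer-exempt → 0% → £0.00
Noise-cancelling headphones £199.68: consumer electronics, buyer-exempt → 0% → £0.00
Game controller £30.63: consumer electronics, buyer-exempt → 0% → £0.00
Stainless water bottle £36.85: other taxable items → 8.5% → £3.13225
Tablet £356.01: consumer electronics, buyer-exempt → 0% → £0.00
Smartwatch £386.40: consumer electronics, buyer-exempt → 0% → £0.00
Burrito bowl £13.65: prepared food, buyer-exempt → 0% → £0.00
Pizza slice £5.76: prepared food, buyer-exempt → 0% → £0.00
Subtotal = £1271.91; unrounded tax = £6.0435 → £6.04; total due = £1277.95

£1277.95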